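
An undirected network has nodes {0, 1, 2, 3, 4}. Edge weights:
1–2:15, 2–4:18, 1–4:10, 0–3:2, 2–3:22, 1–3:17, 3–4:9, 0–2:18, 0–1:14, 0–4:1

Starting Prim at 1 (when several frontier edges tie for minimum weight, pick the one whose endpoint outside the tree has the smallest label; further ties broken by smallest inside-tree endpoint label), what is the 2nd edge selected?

0-4

Prim's algorithm from 1:
Step 1: frontier [1–4 10, 0–1 14, 1–2 15, 1–3 17] → take 1–4 (10); add 4.
Step 2: frontier [0–1 14, 1–2 15, 1–3 17, 0–4 1, 3–4 9, 2–4 18] → take 0–4 (1); add 0.
Step 3: frontier [0–3 2, 0–2 18, 1–2 15, 1–3 17, 3–4 9, 2–4 18] → take 0–3 (2); add 3.
Step 4: frontier [0–2 18, 1–2 15, 2–3 22, 2–4 18] → take 1–2 (15); add 2.
The 2nd edge added is 0–4.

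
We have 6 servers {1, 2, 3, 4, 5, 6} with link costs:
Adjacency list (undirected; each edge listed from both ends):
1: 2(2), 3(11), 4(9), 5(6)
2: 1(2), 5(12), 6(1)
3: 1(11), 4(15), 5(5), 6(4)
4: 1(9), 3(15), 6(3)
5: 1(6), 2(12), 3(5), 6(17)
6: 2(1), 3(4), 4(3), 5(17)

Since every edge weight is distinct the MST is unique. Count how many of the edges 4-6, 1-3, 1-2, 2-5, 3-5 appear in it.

3

Sort edges by weight, then run Kruskal:
2-6 (1): add. Components now {1} {2,6} {3} {4} {5}
1-2 (2): add. Components now {1,2,6} {3} {4} {5}
4-6 (3): add. Components now {1,2,4,6} {3} {5}
3-6 (4): add. Components now {1,2,3,4,6} {5}
3-5 (5): add. Components now {1,2,3,4,5,6}
MST edge set: {2-6, 1-2, 4-6, 3-6, 3-5}.
Of the listed edges, {4-6, 1-2, 3-5} are in the MST → 3.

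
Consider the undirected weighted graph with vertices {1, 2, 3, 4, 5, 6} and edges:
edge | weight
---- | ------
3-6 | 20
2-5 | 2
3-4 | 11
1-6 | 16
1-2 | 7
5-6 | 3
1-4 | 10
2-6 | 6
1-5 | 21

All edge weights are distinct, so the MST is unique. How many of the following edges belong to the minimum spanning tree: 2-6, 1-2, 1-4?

2

Kruskal's algorithm — process edges by increasing weight (ties by edge label):
2-5 (2): add. Components now {1} {2,5} {3} {4} {6}
5-6 (3): add. Components now {1} {2,5,6} {3} {4}
2-6 (6): skip — 2 and 6 already connected.
1-2 (7): add. Components now {1,2,5,6} {3} {4}
1-4 (10): add. Components now {1,2,4,5,6} {3}
3-4 (11): add. Components now {1,2,3,4,5,6}
MST edge set: {2-5, 5-6, 1-2, 1-4, 3-4}.
Of the listed edges, {1-2, 1-4} are in the MST → 2.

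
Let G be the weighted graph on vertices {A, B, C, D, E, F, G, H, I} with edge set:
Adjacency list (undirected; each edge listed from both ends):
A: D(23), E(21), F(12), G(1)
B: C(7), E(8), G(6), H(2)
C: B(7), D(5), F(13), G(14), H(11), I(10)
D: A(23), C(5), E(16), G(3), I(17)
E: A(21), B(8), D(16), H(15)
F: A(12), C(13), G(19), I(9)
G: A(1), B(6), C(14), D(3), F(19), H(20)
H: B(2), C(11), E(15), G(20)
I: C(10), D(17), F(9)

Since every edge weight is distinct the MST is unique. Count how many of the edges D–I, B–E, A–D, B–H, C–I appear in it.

Sort edges by weight, then run Kruskal:
A–G (1): add — endpoints in different components.
B–H (2): add — endpoints in different components.
D–G (3): add — endpoints in different components.
C–D (5): add — endpoints in different components.
B–G (6): add — endpoints in different components.
B–C (7): skip — B and C already connected.
B–E (8): add — endpoints in different components.
F–I (9): add — endpoints in different components.
C–I (10): add — endpoints in different components.
MST edge set: {A–G, B–H, D–G, C–D, B–G, B–E, F–I, C–I}.
Of the listed edges, {B–E, B–H, C–I} are in the MST → 3.

3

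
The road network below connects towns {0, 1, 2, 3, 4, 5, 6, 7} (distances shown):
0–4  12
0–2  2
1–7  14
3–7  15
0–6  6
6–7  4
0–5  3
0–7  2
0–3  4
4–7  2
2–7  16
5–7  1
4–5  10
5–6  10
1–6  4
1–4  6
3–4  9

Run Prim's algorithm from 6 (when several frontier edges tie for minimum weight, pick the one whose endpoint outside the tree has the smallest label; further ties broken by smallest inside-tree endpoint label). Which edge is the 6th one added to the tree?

Grow the tree from 6 using Prim:
Step 1: cheapest edge leaving the tree is 1–6 (4); add 1.
Step 2: cheapest edge leaving the tree is 6–7 (4); add 7.
Step 3: cheapest edge leaving the tree is 5–7 (1); add 5.
Step 4: cheapest edge leaving the tree is 0–7 (2); add 0.
Step 5: cheapest edge leaving the tree is 0–2 (2); add 2.
Step 6: cheapest edge leaving the tree is 4–7 (2); add 4.
Step 7: cheapest edge leaving the tree is 0–3 (4); add 3.
The 6th edge added is 4–7.

4-7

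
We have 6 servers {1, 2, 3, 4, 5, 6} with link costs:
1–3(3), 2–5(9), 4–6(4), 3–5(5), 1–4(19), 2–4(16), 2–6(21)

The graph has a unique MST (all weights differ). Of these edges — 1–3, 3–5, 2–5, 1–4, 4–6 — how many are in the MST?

Kruskal's algorithm — process edges by increasing weight (ties by edge label):
1–3 (3): add — endpoints in different components.
4–6 (4): add — endpoints in different components.
3–5 (5): add — endpoints in different components.
2–5 (9): add — endpoints in different components.
2–4 (16): add — endpoints in different components.
MST edge set: {1–3, 4–6, 3–5, 2–5, 2–4}.
Of the listed edges, {1–3, 3–5, 2–5, 4–6} are in the MST → 4.

4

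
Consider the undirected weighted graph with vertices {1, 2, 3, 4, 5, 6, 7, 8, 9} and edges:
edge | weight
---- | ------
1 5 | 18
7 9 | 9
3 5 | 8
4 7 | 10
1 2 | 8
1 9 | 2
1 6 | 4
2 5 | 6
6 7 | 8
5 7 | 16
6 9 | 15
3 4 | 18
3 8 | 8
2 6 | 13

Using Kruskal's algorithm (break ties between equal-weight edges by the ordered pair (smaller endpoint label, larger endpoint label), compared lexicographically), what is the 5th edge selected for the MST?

Kruskal: consider edges lightest-first.
1 9 (2): add — endpoints in different components.
1 6 (4): add — endpoints in different components.
2 5 (6): add — endpoints in different components.
1 2 (8): add — endpoints in different components.
3 5 (8): add — endpoints in different components.
3 8 (8): add — endpoints in different components.
6 7 (8): add — endpoints in different components.
7 9 (9): skip — 7 and 9 already connected.
4 7 (10): add — endpoints in different components.
The 5th edge added is 3 5.

3-5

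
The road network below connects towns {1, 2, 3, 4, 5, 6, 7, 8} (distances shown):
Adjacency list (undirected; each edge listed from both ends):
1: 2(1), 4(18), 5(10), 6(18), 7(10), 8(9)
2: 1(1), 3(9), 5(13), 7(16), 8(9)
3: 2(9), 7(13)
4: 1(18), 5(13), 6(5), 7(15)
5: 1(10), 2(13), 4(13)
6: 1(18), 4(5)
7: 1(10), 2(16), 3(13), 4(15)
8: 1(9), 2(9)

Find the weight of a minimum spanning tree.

57

Sort edges by weight, then run Kruskal:
1-2 (1): add — endpoints in different components.
4-6 (5): add — endpoints in different components.
1-8 (9): add — endpoints in different components.
2-3 (9): add — endpoints in different components.
2-8 (9): skip — 2 and 8 already connected.
1-5 (10): add — endpoints in different components.
1-7 (10): add — endpoints in different components.
2-5 (13): skip — 2 and 5 already connected.
3-7 (13): skip — 3 and 7 already connected.
4-5 (13): add — endpoints in different components.
MST edges: 1-2, 4-6, 1-8, 2-3, 1-5, 1-7, 4-5; total weight 1+5+9+9+10+10+13 = 57.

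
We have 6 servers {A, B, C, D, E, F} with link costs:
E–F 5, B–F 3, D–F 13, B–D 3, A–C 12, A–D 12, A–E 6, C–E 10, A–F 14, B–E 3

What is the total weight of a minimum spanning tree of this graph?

Prim's algorithm from E:
Step 1: frontier [B–E 3, E–F 5, A–E 6, C–E 10] → take B–E (3); add B.
Step 2: frontier [B–D 3, B–F 3, E–F 5, A–E 6, C–E 10] → take B–D (3); add D.
Step 3: frontier [B–F 3, A–D 12, D–F 13, E–F 5, A–E 6, C–E 10] → take B–F (3); add F.
Step 4: frontier [A–D 12, A–E 6, C–E 10, A–F 14] → take A–E (6); add A.
Step 5: frontier [A–C 12, C–E 10] → take C–E (10); add C.
MST edges: B–E, B–D, B–F, A–E, C–E; total weight 3+3+3+6+10 = 25.

25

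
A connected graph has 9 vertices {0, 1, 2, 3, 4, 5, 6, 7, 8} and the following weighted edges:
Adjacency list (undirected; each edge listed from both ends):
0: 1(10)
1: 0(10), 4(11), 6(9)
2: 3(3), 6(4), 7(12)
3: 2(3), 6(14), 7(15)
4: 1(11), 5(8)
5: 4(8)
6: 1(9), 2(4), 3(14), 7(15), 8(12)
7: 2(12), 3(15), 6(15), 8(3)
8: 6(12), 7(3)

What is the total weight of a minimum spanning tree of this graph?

Sort edges by weight, then run Kruskal:
2 3 (3): add — endpoints in different components.
7 8 (3): add — endpoints in different components.
2 6 (4): add — endpoints in different components.
4 5 (8): add — endpoints in different components.
1 6 (9): add — endpoints in different components.
0 1 (10): add — endpoints in different components.
1 4 (11): add — endpoints in different components.
2 7 (12): add — endpoints in different components.
MST edges: 2 3, 7 8, 2 6, 4 5, 1 6, 0 1, 1 4, 2 7; total weight 3+3+4+8+9+10+11+12 = 60.

60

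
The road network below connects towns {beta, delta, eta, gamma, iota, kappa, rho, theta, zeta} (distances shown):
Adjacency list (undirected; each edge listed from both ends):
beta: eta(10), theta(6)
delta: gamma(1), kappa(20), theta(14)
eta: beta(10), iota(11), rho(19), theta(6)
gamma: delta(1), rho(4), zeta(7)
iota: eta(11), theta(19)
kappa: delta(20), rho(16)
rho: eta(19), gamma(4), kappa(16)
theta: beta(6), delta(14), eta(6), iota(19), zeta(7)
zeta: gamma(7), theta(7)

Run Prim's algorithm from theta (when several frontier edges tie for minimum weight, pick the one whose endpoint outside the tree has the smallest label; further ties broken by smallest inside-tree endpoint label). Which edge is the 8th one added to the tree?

kappa-rho

Prim's algorithm from theta:
Step 1: frontier [beta theta 6, eta theta 6, theta zeta 7, delta theta 14, iota theta 19] → take beta theta (6); add beta.
Step 2: frontier [beta eta 10, eta theta 6, theta zeta 7, delta theta 14, iota theta 19] → take eta theta (6); add eta.
Step 3: frontier [eta iota 11, eta rho 19, theta zeta 7, delta theta 14, iota theta 19] → take theta zeta (7); add zeta.
Step 4: frontier [eta iota 11, eta rho 19, delta theta 14, iota theta 19, gamma zeta 7] → take gamma zeta (7); add gamma.
Step 5: frontier [eta iota 11, eta rho 19, delta gamma 1, gamma rho 4, delta theta 14, iota theta 19] → take delta gamma (1); add delta.
Step 6: frontier [delta kappa 20, eta iota 11, eta rho 19, gamma rho 4, iota theta 19] → take gamma rho (4); add rho.
Step 7: frontier [delta kappa 20, eta iota 11, kappa rho 16, iota theta 19] → take eta iota (11); add iota.
Step 8: frontier [delta kappa 20, kappa rho 16] → take kappa rho (16); add kappa.
The 8th edge added is kappa rho.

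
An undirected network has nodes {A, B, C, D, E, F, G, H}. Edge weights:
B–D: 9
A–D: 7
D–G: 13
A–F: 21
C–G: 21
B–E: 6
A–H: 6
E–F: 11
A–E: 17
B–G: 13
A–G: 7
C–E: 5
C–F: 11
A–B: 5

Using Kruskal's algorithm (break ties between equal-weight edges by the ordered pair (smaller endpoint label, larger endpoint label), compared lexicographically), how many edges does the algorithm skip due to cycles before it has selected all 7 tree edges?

1

Kruskal's algorithm — process edges by increasing weight (ties by edge label):
A–B (5): add — endpoints in different components.
C–E (5): add — endpoints in different components.
A–H (6): add — endpoints in different components.
B–E (6): add — endpoints in different components.
A–D (7): add — endpoints in different components.
A–G (7): add — endpoints in different components.
B–D (9): skip — B and D already connected.
C–F (11): add — endpoints in different components.
Edges rejected before the tree was complete: 1.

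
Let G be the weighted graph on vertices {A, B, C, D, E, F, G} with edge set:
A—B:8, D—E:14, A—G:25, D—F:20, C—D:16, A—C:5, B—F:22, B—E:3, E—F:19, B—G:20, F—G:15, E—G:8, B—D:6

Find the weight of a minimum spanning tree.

45

Sort edges by weight, then run Kruskal:
B—E (3): add — endpoints in different components.
A—C (5): add — endpoints in different components.
B—D (6): add — endpoints in different components.
A—B (8): add — endpoints in different components.
E—G (8): add — endpoints in different components.
D—E (14): skip — D and E already connected.
F—G (15): add — endpoints in different components.
MST edges: B—E, A—C, B—D, A—B, E—G, F—G; total weight 3+5+6+8+8+15 = 45.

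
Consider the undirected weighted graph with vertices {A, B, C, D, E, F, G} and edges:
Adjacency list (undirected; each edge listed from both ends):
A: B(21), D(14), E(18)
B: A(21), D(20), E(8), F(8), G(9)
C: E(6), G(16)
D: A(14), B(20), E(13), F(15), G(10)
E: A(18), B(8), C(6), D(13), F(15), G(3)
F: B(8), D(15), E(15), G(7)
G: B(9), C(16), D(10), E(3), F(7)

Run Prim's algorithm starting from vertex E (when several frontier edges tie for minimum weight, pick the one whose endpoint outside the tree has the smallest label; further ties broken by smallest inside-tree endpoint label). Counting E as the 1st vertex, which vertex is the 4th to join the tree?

Prim's algorithm from E:
Step 1: cheapest edge leaving the tree is E-G (3); add G.
Step 2: cheapest edge leaving the tree is C-E (6); add C.
Step 3: cheapest edge leaving the tree is F-G (7); add F.
Step 4: cheapest edge leaving the tree is B-E (8); add B.
Step 5: cheapest edge leaving the tree is D-G (10); add D.
Step 6: cheapest edge leaving the tree is A-D (14); add A.
Vertex order: E, G, C, F, B, D, A. The 4th vertex is F.

F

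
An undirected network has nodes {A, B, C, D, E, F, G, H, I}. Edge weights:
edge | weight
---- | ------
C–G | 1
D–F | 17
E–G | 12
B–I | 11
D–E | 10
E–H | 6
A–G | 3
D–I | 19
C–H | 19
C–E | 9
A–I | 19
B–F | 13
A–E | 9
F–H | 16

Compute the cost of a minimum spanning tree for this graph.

69

Grow the tree from C using Prim:
Step 1: cheapest edge leaving the tree is C–G (1); add G.
Step 2: cheapest edge leaving the tree is A–G (3); add A.
Step 3: cheapest edge leaving the tree is A–E (9); add E.
Step 4: cheapest edge leaving the tree is E–H (6); add H.
Step 5: cheapest edge leaving the tree is D–E (10); add D.
Step 6: cheapest edge leaving the tree is F–H (16); add F.
Step 7: cheapest edge leaving the tree is B–F (13); add B.
Step 8: cheapest edge leaving the tree is B–I (11); add I.
MST edges: C–G, A–G, A–E, E–H, D–E, F–H, B–F, B–I; total weight 1+3+9+6+10+16+13+11 = 69.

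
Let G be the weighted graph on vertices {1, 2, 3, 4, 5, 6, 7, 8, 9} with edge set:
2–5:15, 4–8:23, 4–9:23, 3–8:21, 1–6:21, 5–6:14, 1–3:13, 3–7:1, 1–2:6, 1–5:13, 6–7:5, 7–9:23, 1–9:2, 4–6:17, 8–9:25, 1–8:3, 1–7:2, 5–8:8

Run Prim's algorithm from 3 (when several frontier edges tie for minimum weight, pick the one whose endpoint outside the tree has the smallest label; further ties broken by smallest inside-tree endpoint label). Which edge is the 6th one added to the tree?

Prim, starting at 3.
Step 1: cheapest edge leaving the tree is 3–7 (1); add 7.
Step 2: cheapest edge leaving the tree is 1–7 (2); add 1.
Step 3: cheapest edge leaving the tree is 1–9 (2); add 9.
Step 4: cheapest edge leaving the tree is 1–8 (3); add 8.
Step 5: cheapest edge leaving the tree is 6–7 (5); add 6.
Step 6: cheapest edge leaving the tree is 1–2 (6); add 2.
Step 7: cheapest edge leaving the tree is 5–8 (8); add 5.
Step 8: cheapest edge leaving the tree is 4–6 (17); add 4.
The 6th edge added is 1–2.

1-2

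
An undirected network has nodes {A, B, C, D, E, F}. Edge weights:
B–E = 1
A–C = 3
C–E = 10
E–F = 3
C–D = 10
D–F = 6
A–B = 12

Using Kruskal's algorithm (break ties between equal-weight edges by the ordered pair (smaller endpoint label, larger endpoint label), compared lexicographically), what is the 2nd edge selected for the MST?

Kruskal's algorithm — process edges by increasing weight (ties by edge label):
B–E (1): add. Components now {A} {B,E} {C} {D} {F}
A–C (3): add. Components now {A,C} {B,E} {D} {F}
E–F (3): add. Components now {A,C} {B,E,F} {D}
D–F (6): add. Components now {A,C} {B,D,E,F}
C–D (10): add. Components now {A,B,C,D,E,F}
The 2nd edge added is A–C.

A-C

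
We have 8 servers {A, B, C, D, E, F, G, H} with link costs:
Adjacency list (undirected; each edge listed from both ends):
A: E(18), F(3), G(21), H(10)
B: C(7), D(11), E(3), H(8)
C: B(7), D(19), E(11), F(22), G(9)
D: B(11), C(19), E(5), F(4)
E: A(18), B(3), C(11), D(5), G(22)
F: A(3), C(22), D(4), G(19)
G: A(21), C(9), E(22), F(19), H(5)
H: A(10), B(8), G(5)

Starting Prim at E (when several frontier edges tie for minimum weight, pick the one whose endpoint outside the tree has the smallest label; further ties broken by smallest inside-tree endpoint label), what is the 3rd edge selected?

D-F

Grow the tree from E using Prim:
Step 1: cheapest edge leaving the tree is B-E (3); add B.
Step 2: cheapest edge leaving the tree is D-E (5); add D.
Step 3: cheapest edge leaving the tree is D-F (4); add F.
Step 4: cheapest edge leaving the tree is A-F (3); add A.
Step 5: cheapest edge leaving the tree is B-C (7); add C.
Step 6: cheapest edge leaving the tree is B-H (8); add H.
Step 7: cheapest edge leaving the tree is G-H (5); add G.
The 3rd edge added is D-F.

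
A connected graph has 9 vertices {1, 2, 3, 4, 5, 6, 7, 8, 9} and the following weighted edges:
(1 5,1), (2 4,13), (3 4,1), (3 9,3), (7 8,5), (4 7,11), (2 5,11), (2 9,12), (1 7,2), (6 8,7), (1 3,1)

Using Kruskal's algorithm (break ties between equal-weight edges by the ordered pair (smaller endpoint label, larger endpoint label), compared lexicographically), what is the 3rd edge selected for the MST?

Sort edges by weight, then run Kruskal:
1 3 (1): add — endpoints in different components.
1 5 (1): add — endpoints in different components.
3 4 (1): add — endpoints in different components.
1 7 (2): add — endpoints in different components.
3 9 (3): add — endpoints in different components.
7 8 (5): add — endpoints in different components.
6 8 (7): add — endpoints in different components.
2 5 (11): add — endpoints in different components.
The 3rd edge added is 3 4.

3-4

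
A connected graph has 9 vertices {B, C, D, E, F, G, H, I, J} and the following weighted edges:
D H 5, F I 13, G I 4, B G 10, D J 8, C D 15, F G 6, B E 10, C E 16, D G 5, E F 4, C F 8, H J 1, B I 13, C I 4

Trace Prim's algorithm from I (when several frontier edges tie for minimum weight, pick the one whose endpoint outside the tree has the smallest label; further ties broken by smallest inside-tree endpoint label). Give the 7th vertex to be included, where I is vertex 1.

F

Grow the tree from I using Prim:
Step 1: cheapest edge leaving the tree is C I (4); add C.
Step 2: cheapest edge leaving the tree is G I (4); add G.
Step 3: cheapest edge leaving the tree is D G (5); add D.
Step 4: cheapest edge leaving the tree is D H (5); add H.
Step 5: cheapest edge leaving the tree is H J (1); add J.
Step 6: cheapest edge leaving the tree is F G (6); add F.
Step 7: cheapest edge leaving the tree is E F (4); add E.
Step 8: cheapest edge leaving the tree is B E (10); add B.
Vertex order: I, C, G, D, H, J, F, E, B. The 7th vertex is F.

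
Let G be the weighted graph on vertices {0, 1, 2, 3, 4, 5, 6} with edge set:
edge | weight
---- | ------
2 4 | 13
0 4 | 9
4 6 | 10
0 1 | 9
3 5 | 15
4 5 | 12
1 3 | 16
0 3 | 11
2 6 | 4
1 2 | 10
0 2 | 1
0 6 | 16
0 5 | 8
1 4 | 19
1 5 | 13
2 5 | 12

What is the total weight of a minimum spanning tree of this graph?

Kruskal's algorithm — process edges by increasing weight (ties by edge label):
0 2 (1): add. Components now {0,2} {1} {3} {4} {5} {6}
2 6 (4): add. Components now {0,2,6} {1} {3} {4} {5}
0 5 (8): add. Components now {0,2,5,6} {1} {3} {4}
0 1 (9): add. Components now {0,1,2,5,6} {3} {4}
0 4 (9): add. Components now {0,1,2,4,5,6} {3}
1 2 (10): skip — 1 and 2 already connected.
4 6 (10): skip — 4 and 6 already connected.
0 3 (11): add. Components now {0,1,2,3,4,5,6}
MST edges: 0 2, 2 6, 0 5, 0 1, 0 4, 0 3; total weight 1+4+8+9+9+11 = 42.

42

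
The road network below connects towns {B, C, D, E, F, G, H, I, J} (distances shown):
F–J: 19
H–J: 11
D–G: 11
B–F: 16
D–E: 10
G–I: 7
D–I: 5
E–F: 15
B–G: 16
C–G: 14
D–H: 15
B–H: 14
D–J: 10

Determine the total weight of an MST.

Prim's algorithm from H:
Step 1: cheapest edge leaving the tree is H–J (11); add J.
Step 2: cheapest edge leaving the tree is D–J (10); add D.
Step 3: cheapest edge leaving the tree is D–I (5); add I.
Step 4: cheapest edge leaving the tree is G–I (7); add G.
Step 5: cheapest edge leaving the tree is D–E (10); add E.
Step 6: cheapest edge leaving the tree is B–H (14); add B.
Step 7: cheapest edge leaving the tree is C–G (14); add C.
Step 8: cheapest edge leaving the tree is E–F (15); add F.
MST edges: H–J, D–J, D–I, G–I, D–E, B–H, C–G, E–F; total weight 11+10+5+7+10+14+14+15 = 86.

86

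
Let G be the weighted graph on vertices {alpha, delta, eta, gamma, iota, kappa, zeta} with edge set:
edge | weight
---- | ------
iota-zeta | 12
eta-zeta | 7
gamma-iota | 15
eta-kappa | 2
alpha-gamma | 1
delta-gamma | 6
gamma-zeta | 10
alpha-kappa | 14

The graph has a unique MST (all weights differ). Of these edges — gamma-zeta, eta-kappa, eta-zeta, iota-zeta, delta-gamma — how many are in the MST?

5

Kruskal: consider edges lightest-first.
alpha-gamma (1): add — endpoints in different components.
eta-kappa (2): add — endpoints in different components.
delta-gamma (6): add — endpoints in different components.
eta-zeta (7): add — endpoints in different components.
gamma-zeta (10): add — endpoints in different components.
iota-zeta (12): add — endpoints in different components.
MST edge set: {alpha-gamma, eta-kappa, delta-gamma, eta-zeta, gamma-zeta, iota-zeta}.
Of the listed edges, {gamma-zeta, eta-kappa, eta-zeta, iota-zeta, delta-gamma} are in the MST → 5.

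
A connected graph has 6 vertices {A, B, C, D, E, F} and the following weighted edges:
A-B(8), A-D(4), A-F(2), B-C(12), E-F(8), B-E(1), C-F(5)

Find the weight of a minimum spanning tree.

Sort edges by weight, then run Kruskal:
B-E (1): add — endpoints in different components.
A-F (2): add — endpoints in different components.
A-D (4): add — endpoints in different components.
C-F (5): add — endpoints in different components.
A-B (8): add — endpoints in different components.
MST edges: B-E, A-F, A-D, C-F, A-B; total weight 1+2+4+5+8 = 20.

20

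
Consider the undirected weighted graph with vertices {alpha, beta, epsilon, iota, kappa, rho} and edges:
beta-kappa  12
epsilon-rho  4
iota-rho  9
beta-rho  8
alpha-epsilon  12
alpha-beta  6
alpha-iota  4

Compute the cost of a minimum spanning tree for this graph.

Grow the tree from iota using Prim:
Step 1: cheapest edge leaving the tree is alpha-iota (4); add alpha.
Step 2: cheapest edge leaving the tree is alpha-beta (6); add beta.
Step 3: cheapest edge leaving the tree is beta-rho (8); add rho.
Step 4: cheapest edge leaving the tree is epsilon-rho (4); add epsilon.
Step 5: cheapest edge leaving the tree is beta-kappa (12); add kappa.
MST edges: alpha-iota, alpha-beta, beta-rho, epsilon-rho, beta-kappa; total weight 4+6+8+4+12 = 34.

34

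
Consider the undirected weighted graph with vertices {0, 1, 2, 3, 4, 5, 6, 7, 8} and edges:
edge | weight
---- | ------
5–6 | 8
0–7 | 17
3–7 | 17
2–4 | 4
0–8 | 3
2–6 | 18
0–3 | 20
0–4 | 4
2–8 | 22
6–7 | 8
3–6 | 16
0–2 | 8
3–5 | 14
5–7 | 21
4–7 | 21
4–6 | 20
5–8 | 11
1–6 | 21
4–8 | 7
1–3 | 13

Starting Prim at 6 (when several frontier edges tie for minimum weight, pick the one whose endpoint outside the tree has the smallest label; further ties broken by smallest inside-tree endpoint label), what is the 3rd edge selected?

Prim's algorithm from 6:
Step 1: cheapest edge leaving the tree is 5–6 (8); add 5.
Step 2: cheapest edge leaving the tree is 6–7 (8); add 7.
Step 3: cheapest edge leaving the tree is 5–8 (11); add 8.
Step 4: cheapest edge leaving the tree is 0–8 (3); add 0.
Step 5: cheapest edge leaving the tree is 0–4 (4); add 4.
Step 6: cheapest edge leaving the tree is 2–4 (4); add 2.
Step 7: cheapest edge leaving the tree is 3–5 (14); add 3.
Step 8: cheapest edge leaving the tree is 1–3 (13); add 1.
The 3rd edge added is 5–8.

5-8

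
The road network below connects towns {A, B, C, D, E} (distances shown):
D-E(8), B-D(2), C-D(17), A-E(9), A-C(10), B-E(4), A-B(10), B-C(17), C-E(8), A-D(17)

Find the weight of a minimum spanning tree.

23

Kruskal's algorithm — process edges by increasing weight (ties by edge label):
B-D (2): add. Components now {A} {B,D} {C} {E}
B-E (4): add. Components now {A} {B,D,E} {C}
C-E (8): add. Components now {A} {B,C,D,E}
D-E (8): skip — D and E already connected.
A-E (9): add. Components now {A,B,C,D,E}
MST edges: B-D, B-E, C-E, A-E; total weight 2+4+8+9 = 23.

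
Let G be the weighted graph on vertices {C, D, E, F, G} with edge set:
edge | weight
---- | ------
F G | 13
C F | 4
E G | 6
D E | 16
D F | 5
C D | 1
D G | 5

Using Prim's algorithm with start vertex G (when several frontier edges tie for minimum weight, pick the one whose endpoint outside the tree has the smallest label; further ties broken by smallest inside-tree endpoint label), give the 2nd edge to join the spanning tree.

Prim's algorithm from G:
Step 1: cheapest edge leaving the tree is D G (5); add D.
Step 2: cheapest edge leaving the tree is C D (1); add C.
Step 3: cheapest edge leaving the tree is C F (4); add F.
Step 4: cheapest edge leaving the tree is E G (6); add E.
The 2nd edge added is C D.

C-D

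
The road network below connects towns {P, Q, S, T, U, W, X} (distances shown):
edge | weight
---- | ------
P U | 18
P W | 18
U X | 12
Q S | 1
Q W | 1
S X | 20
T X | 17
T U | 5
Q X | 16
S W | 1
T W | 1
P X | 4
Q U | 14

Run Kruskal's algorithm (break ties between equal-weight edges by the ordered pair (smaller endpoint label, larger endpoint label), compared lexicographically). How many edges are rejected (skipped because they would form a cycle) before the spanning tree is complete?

Kruskal: consider edges lightest-first.
Q S (1): add — endpoints in different components.
Q W (1): add — endpoints in different components.
S W (1): skip — S and W already connected.
T W (1): add — endpoints in different components.
P X (4): add — endpoints in different components.
T U (5): add — endpoints in different components.
U X (12): add — endpoints in different components.
Edges rejected before the tree was complete: 1.

1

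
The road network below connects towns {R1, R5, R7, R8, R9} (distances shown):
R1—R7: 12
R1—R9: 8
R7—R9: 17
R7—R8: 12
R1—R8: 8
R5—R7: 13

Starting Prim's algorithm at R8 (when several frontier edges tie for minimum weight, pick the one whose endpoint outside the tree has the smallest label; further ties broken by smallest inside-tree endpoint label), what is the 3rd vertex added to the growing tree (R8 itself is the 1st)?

R9

Prim, starting at R8.
Step 1: frontier [R1—R8 8, R7—R8 12] → take R1—R8 (8); add R1.
Step 2: frontier [R1—R9 8, R1—R7 12, R7—R8 12] → take R1—R9 (8); add R9.
Step 3: frontier [R1—R7 12, R7—R8 12, R7—R9 17] → take R1—R7 (12); add R7.
Step 4: frontier [R5—R7 13] → take R5—R7 (13); add R5.
Vertex order: R8, R1, R9, R7, R5. The 3rd vertex is R9.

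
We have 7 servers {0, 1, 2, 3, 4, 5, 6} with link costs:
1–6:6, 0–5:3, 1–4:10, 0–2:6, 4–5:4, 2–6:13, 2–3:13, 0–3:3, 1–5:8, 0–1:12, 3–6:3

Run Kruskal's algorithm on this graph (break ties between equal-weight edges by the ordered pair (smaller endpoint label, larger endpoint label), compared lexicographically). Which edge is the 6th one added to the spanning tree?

1-6

Kruskal: consider edges lightest-first.
0–3 (3): add — endpoints in different components.
0–5 (3): add — endpoints in different components.
3–6 (3): add — endpoints in different components.
4–5 (4): add — endpoints in different components.
0–2 (6): add — endpoints in different components.
1–6 (6): add — endpoints in different components.
The 6th edge added is 1–6.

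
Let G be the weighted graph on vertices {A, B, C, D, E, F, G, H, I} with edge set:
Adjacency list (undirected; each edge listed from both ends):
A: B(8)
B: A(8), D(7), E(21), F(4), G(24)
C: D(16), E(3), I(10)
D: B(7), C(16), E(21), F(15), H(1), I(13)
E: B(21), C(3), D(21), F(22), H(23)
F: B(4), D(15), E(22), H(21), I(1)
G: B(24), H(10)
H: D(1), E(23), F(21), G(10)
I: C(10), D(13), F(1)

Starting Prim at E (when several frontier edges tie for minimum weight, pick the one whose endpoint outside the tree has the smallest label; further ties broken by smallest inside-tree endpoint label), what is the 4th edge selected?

B-F

Grow the tree from E using Prim:
Step 1: cheapest edge leaving the tree is C–E (3); add C.
Step 2: cheapest edge leaving the tree is C–I (10); add I.
Step 3: cheapest edge leaving the tree is F–I (1); add F.
Step 4: cheapest edge leaving the tree is B–F (4); add B.
Step 5: cheapest edge leaving the tree is B–D (7); add D.
Step 6: cheapest edge leaving the tree is D–H (1); add H.
Step 7: cheapest edge leaving the tree is A–B (8); add A.
Step 8: cheapest edge leaving the tree is G–H (10); add G.
The 4th edge added is B–F.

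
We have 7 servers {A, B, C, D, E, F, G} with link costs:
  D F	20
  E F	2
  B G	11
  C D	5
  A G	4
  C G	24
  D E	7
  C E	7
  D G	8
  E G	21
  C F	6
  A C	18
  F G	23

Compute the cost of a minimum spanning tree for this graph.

Grow the tree from C using Prim:
Step 1: frontier [C D 5, C F 6, C E 7, A C 18, C G 24] → take C D (5); add D.
Step 2: frontier [C F 6, C E 7, A C 18, C G 24, D E 7, D G 8, D F 20] → take C F (6); add F.
Step 3: frontier [C E 7, A C 18, C G 24, D E 7, D G 8, E F 2, F G 23] → take E F (2); add E.
Step 4: frontier [A C 18, C G 24, D G 8, E G 21, F G 23] → take D G (8); add G.
Step 5: frontier [A C 18, A G 4, B G 11] → take A G (4); add A.
Step 6: frontier [B G 11] → take B G (11); add B.
MST edges: C D, C F, E F, D G, A G, B G; total weight 5+6+2+8+4+11 = 36.

36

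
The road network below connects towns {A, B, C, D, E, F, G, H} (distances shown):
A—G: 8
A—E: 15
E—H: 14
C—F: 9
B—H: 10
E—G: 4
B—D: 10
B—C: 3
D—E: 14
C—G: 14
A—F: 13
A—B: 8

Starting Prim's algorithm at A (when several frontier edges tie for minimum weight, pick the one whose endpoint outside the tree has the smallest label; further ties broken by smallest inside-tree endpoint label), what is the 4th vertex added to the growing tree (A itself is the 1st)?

Prim, starting at A.
Step 1: frontier [A—B 8, A—G 8, A—F 13, A—E 15] → take A—B (8); add B.
Step 2: frontier [A—G 8, A—F 13, A—E 15, B—C 3, B—D 10, B—H 10] → take B—C (3); add C.
Step 3: frontier [A—G 8, A—F 13, A—E 15, B—D 10, B—H 10, C—F 9, C—G 14] → take A—G (8); add G.
Step 4: frontier [A—F 13, A—E 15, B—D 10, B—H 10, C—F 9, E—G 4] → take E—G (4); add E.
Step 5: frontier [A—F 13, B—D 10, B—H 10, C—F 9, D—E 14, E—H 14] → take C—F (9); add F.
Step 6: frontier [B—D 10, B—H 10, D—E 14, E—H 14] → take B—D (10); add D.
Step 7: frontier [B—H 10, E—H 14] → take B—H (10); add H.
Vertex order: A, B, C, G, E, F, D, H. The 4th vertex is G.

G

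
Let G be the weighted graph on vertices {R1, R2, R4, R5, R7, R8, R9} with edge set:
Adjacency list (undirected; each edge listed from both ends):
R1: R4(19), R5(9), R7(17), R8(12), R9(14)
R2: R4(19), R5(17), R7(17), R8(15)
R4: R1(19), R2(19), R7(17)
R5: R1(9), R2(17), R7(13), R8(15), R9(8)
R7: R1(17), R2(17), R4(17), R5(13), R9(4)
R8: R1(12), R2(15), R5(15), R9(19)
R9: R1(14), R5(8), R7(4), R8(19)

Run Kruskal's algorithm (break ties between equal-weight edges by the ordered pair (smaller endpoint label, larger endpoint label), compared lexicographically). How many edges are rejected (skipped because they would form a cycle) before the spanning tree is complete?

Sort edges by weight, then run Kruskal:
R7-R9 (4): add. Components now {R7,R9} {R8} {R4} {R2} {R1} {R5}
R5-R9 (8): add. Components now {R5,R7,R9} {R8} {R4} {R2} {R1}
R1-R5 (9): add. Components now {R1,R5,R7,R9} {R8} {R4} {R2}
R1-R8 (12): add. Components now {R1,R5,R7,R8,R9} {R4} {R2}
R5-R7 (13): skip — R7 and R5 already connected.
R1-R9 (14): skip — R1 and R9 already connected.
R2-R8 (15): add. Components now {R1,R2,R5,R7,R8,R9} {R4}
R5-R8 (15): skip — R8 and R5 already connected.
R1-R7 (17): skip — R7 and R1 already connected.
R2-R5 (17): skip — R2 and R5 already connected.
R2-R7 (17): skip — R7 and R2 already connected.
R4-R7 (17): add. Components now {R1,R2,R4,R5,R7,R8,R9}
Edges rejected before the tree was complete: 6.

6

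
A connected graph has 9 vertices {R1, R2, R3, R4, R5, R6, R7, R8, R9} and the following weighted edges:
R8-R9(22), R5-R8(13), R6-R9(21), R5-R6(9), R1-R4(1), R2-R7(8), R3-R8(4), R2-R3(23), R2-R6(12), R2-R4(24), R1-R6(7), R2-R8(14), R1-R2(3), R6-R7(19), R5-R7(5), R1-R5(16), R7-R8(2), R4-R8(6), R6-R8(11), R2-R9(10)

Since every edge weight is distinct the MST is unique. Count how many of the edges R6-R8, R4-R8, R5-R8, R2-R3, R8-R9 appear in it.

1

Sort edges by weight, then run Kruskal:
R1-R4 (1): add — endpoints in different components.
R7-R8 (2): add — endpoints in different components.
R1-R2 (3): add — endpoints in different components.
R3-R8 (4): add — endpoints in different components.
R5-R7 (5): add — endpoints in different components.
R4-R8 (6): add — endpoints in different components.
R1-R6 (7): add — endpoints in different components.
R2-R7 (8): skip — R2 and R7 already connected.
R5-R6 (9): skip — R6 and R5 already connected.
R2-R9 (10): add — endpoints in different components.
MST edge set: {R1-R4, R7-R8, R1-R2, R3-R8, R5-R7, R4-R8, R1-R6, R2-R9}.
Of the listed edges, {R4-R8} are in the MST → 1.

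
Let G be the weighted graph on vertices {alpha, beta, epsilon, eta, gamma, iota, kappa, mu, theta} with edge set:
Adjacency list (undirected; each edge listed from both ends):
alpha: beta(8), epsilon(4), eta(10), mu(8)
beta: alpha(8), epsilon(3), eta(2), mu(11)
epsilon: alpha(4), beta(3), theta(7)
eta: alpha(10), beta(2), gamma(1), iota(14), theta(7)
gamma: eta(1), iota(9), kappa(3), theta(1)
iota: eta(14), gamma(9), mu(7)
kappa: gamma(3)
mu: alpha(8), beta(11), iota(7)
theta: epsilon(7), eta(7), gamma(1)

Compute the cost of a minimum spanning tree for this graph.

Kruskal's algorithm — process edges by increasing weight (ties by edge label):
eta gamma (1): add — endpoints in different components.
gamma theta (1): add — endpoints in different components.
beta eta (2): add — endpoints in different components.
beta epsilon (3): add — endpoints in different components.
gamma kappa (3): add — endpoints in different components.
alpha epsilon (4): add — endpoints in different components.
epsilon theta (7): skip — epsilon and theta already connected.
eta theta (7): skip — theta and eta already connected.
iota mu (7): add — endpoints in different components.
alpha beta (8): skip — alpha and beta already connected.
alpha mu (8): add — endpoints in different components.
MST edges: eta gamma, gamma theta, beta eta, beta epsilon, gamma kappa, alpha epsilon, iota mu, alpha mu; total weight 1+1+2+3+3+4+7+8 = 29.

29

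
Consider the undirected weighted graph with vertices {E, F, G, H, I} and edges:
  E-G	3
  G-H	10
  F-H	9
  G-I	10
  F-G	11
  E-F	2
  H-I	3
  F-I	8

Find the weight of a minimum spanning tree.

16

Prim, starting at E.
Step 1: frontier [E-F 2, E-G 3] → take E-F (2); add F.
Step 2: frontier [E-G 3, F-I 8, F-H 9, F-G 11] → take E-G (3); add G.
Step 3: frontier [F-I 8, F-H 9, G-H 10, G-I 10] → take F-I (8); add I.
Step 4: frontier [F-H 9, G-H 10, H-I 3] → take H-I (3); add H.
MST edges: E-F, E-G, F-I, H-I; total weight 2+3+8+3 = 16.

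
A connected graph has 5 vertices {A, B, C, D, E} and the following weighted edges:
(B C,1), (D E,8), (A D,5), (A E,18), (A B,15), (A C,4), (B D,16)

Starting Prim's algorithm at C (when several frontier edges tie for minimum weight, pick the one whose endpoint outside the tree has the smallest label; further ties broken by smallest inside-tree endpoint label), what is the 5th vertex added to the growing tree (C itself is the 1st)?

Prim, starting at C.
Step 1: frontier [B C 1, A C 4] → take B C (1); add B.
Step 2: frontier [A B 15, B D 16, A C 4] → take A C (4); add A.
Step 3: frontier [A D 5, A E 18, B D 16] → take A D (5); add D.
Step 4: frontier [A E 18, D E 8] → take D E (8); add E.
Vertex order: C, B, A, D, E. The 5th vertex is E.

E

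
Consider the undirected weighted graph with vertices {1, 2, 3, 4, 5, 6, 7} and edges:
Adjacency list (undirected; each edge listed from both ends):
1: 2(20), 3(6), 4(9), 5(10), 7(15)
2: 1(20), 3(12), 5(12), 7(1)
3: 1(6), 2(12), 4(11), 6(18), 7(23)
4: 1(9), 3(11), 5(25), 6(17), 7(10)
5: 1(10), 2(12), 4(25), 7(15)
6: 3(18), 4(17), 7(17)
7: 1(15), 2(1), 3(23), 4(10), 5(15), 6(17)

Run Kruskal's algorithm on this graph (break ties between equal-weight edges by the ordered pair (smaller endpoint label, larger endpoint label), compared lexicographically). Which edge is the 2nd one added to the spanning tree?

Sort edges by weight, then run Kruskal:
2 7 (1): add — endpoints in different components.
1 3 (6): add — endpoints in different components.
1 4 (9): add — endpoints in different components.
1 5 (10): add — endpoints in different components.
4 7 (10): add — endpoints in different components.
3 4 (11): skip — 3 and 4 already connected.
2 3 (12): skip — 2 and 3 already connected.
2 5 (12): skip — 2 and 5 already connected.
1 7 (15): skip — 1 and 7 already connected.
5 7 (15): skip — 5 and 7 already connected.
4 6 (17): add — endpoints in different components.
The 2nd edge added is 1 3.

1-3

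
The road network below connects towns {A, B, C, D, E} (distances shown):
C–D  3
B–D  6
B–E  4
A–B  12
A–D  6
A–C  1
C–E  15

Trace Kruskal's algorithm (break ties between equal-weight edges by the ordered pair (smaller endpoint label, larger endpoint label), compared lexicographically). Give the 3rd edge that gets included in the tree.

B-E

Kruskal: consider edges lightest-first.
A–C (1): add. Components now {A,C} {B} {D} {E}
C–D (3): add. Components now {A,C,D} {B} {E}
B–E (4): add. Components now {A,C,D} {B,E}
A–D (6): skip — A and D already connected.
B–D (6): add. Components now {A,B,C,D,E}
The 3rd edge added is B–E.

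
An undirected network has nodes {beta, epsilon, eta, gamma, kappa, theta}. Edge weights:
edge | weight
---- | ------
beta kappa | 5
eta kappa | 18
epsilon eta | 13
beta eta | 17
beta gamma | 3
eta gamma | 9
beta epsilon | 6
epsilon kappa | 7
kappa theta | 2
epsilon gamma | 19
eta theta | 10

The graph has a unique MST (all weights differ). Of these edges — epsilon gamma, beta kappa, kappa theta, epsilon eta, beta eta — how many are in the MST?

Sort edges by weight, then run Kruskal:
kappa theta (2): add — endpoints in different components.
beta gamma (3): add — endpoints in different components.
beta kappa (5): add — endpoints in different components.
beta epsilon (6): add — endpoints in different components.
epsilon kappa (7): skip — kappa and epsilon already connected.
eta gamma (9): add — endpoints in different components.
MST edge set: {kappa theta, beta gamma, beta kappa, beta epsilon, eta gamma}.
Of the listed edges, {beta kappa, kappa theta} are in the MST → 2.

2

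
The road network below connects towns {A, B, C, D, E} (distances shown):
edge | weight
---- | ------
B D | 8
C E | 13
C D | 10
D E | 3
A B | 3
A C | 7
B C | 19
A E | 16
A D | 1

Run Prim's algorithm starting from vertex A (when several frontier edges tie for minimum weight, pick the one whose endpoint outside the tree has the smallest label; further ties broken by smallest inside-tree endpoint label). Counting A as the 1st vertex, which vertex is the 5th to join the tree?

C

Prim, starting at A.
Step 1: cheapest edge leaving the tree is A D (1); add D.
Step 2: cheapest edge leaving the tree is A B (3); add B.
Step 3: cheapest edge leaving the tree is D E (3); add E.
Step 4: cheapest edge leaving the tree is A C (7); add C.
Vertex order: A, D, B, E, C. The 5th vertex is C.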